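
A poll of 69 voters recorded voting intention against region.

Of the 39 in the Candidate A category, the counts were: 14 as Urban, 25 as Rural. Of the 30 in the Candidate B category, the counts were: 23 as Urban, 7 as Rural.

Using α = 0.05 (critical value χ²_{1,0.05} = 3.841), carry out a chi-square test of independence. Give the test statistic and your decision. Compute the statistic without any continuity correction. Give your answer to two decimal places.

11.33; reject H₀

Row totals: 39, 30. Column totals: 37, 32. Grand total N = 69.
Expected counts (row total × column total / N):
  Candidate A, Urban: 39×37/69 = 20.913
  Candidate A, Rural: 39×32/69 = 18.087
  Candidate B, Urban: 30×37/69 = 16.087
  Candidate B, Rural: 30×32/69 = 13.913
Contributions (O − E)²/E:
  (14 − 20.913)²/20.913 = 2.2852
  (25 − 18.087)²/18.087 = 2.6422
  (23 − 16.087)²/16.087 = 2.9707
  (7 − 13.913)²/13.913 = 3.4349
χ² = 2.2852 + 2.6422 + 2.9707 + 3.4349 = 11.33
df = (2−1)(2−1) = 1. Since 11.33 > 3.841, reject the null hypothesis of independence at α = 0.05.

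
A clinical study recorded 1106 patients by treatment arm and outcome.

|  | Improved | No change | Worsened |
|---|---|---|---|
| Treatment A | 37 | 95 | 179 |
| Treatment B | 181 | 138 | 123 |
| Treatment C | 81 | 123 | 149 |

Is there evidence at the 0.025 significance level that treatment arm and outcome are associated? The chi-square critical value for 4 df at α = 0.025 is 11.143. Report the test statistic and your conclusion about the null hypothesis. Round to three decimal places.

Row totals: 311, 442, 353. Column totals: 299, 356, 451. Grand total N = 1106.
Expected counts (row total × column total / N):
  Treatment A, Improved: 311×299/1106 = 84.0769
  Treatment A, No change: 311×356/1106 = 100.1049
  Treatment A, Worsened: 311×451/1106 = 126.8183
  Treatment B, Improved: 442×299/1106 = 119.4919
  Treatment B, No change: 442×356/1106 = 142.2712
  Treatment B, Worsened: 442×451/1106 = 180.2369
  Treatment C, Improved: 353×299/1106 = 95.4313
  Treatment C, No change: 353×356/1106 = 113.6239
  Treatment C, Worsened: 353×451/1106 = 143.9448
Contributions (O − E)²/E:
  (37 − 84.0769)²/84.0769 = 26.3596
  (95 − 100.1049)²/100.1049 = 0.2603
  (179 − 126.8183)²/126.8183 = 21.4711
  (181 − 119.4919)²/119.4919 = 31.6611
  (138 − 142.2712)²/142.2712 = 0.1282
  (123 − 180.2369)²/180.2369 = 18.1764
  (81 − 95.4313)²/95.4313 = 2.1823
  (123 − 113.6239)²/113.6239 = 0.7737
  (149 − 143.9448)²/143.9448 = 0.1775
χ² = 26.3596 + 0.2603 + 21.4711 + 31.6611 + 0.1282 + 18.1764 + 2.1823 + 0.7737 + 0.1775 = 101.190
df = (3−1)(3−1) = 4. Since 101.190 > 11.143, reject the null hypothesis of independence at α = 0.025.

101.190; reject H₀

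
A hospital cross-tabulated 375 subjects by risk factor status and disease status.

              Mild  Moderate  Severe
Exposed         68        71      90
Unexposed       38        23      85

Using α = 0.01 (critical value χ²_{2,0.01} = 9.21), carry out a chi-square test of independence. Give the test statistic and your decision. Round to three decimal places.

15.534; reject H₀

Row totals: 229, 146. Column totals: 106, 94, 175. Grand total N = 375.
Expected counts (row total × column total / N):
  Exposed, Mild: 229×106/375 = 64.7307
  Exposed, Moderate: 229×94/375 = 57.4027
  Exposed, Severe: 229×175/375 = 106.8667
  Unexposed, Mild: 146×106/375 = 41.2693
  Unexposed, Moderate: 146×94/375 = 36.5973
  Unexposed, Severe: 146×175/375 = 68.1333
Contributions (O − E)²/E:
  (68 − 64.7307)²/64.7307 = 0.1651
  (71 − 57.4027)²/57.4027 = 3.2209
  (90 − 106.8667)²/106.8667 = 2.6621
  (38 − 41.2693)²/41.2693 = 0.2590
  (23 − 36.5973)²/36.5973 = 5.0519
  (85 − 68.1333)²/68.1333 = 4.1754
χ² = 0.1651 + 3.2209 + 2.6621 + 0.2590 + 5.0519 + 4.1754 = 15.534
df = (2−1)(3−1) = 2. Since 15.534 > 9.21, reject the null hypothesis of independence at α = 0.01.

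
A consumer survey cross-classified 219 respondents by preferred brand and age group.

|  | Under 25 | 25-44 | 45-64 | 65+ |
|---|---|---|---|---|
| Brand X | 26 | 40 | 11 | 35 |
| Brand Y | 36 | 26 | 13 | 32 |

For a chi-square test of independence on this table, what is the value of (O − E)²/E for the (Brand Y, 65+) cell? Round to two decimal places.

Row total (Brand Y) = 107; column total (65+) = 67; N = 219.
Expected count E = 107 × 67 / 219 = 32.735.
Contribution = (O − E)²/E = (32 − 32.735)² / 32.735 = 0.02.

0.02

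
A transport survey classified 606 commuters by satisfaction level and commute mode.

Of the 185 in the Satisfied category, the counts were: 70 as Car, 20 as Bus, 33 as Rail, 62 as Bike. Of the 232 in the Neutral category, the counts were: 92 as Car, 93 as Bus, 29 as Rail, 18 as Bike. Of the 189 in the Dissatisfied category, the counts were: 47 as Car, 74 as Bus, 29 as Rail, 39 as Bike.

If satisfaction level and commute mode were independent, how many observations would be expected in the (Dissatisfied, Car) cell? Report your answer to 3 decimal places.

65.183

Row total (Dissatisfied) = 189; column total (Car) = 209; grand total N = 606.
Expected count = (row total × column total) / N = 189 × 209 / 606 = 65.183.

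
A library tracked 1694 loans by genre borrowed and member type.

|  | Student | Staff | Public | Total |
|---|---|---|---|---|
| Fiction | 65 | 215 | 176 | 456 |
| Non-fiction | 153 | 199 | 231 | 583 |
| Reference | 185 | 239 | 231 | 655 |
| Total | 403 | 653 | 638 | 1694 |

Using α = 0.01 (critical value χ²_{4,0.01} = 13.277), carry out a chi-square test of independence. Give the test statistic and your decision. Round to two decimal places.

Grand total N = 1694.
Expected counts (row total × column total / N):
  Fiction, Student: 456×403/1694 = 108.482
  Fiction, Staff: 456×653/1694 = 175.778
  Fiction, Public: 456×638/1694 = 171.740
  Non-fiction, Student: 583×403/1694 = 138.695
  Non-fiction, Staff: 583×653/1694 = 224.734
  Non-fiction, Public: 583×638/1694 = 219.571
  Reference, Student: 655×403/1694 = 155.823
  Reference, Staff: 655×653/1694 = 252.488
  Reference, Public: 655×638/1694 = 246.688
Contributions (O − E)²/E:
  (65 − 108.482)²/108.482 = 17.4286
  (215 − 175.778)²/175.778 = 8.7518
  (176 − 171.740)²/171.740 = 0.1057
  (153 − 138.695)²/138.695 = 1.4754
  (199 − 224.734)²/224.734 = 2.9468
  (231 − 219.571)²/219.571 = 0.5949
  (185 − 155.823)²/155.823 = 5.4632
  (239 − 252.488)²/252.488 = 0.7205
  (231 − 246.688)²/246.688 = 0.9977
χ² = 17.4286 + 8.7518 + 0.1057 + 1.4754 + 2.9468 + 0.5949 + 5.4632 + 0.7205 + 0.9977 = 38.48
df = (3−1)(3−1) = 4. Since 38.48 > 13.277, reject the null hypothesis of independence at α = 0.01.

38.48; reject H₀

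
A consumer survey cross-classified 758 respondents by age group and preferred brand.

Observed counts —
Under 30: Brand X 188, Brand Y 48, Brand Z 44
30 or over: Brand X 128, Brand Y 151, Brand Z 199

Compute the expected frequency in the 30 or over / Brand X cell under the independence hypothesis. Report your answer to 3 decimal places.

199.272

Row total (30 or over) = 478; column total (Brand X) = 316; grand total N = 758.
Expected count = (row total × column total) / N = 478 × 316 / 758 = 199.272.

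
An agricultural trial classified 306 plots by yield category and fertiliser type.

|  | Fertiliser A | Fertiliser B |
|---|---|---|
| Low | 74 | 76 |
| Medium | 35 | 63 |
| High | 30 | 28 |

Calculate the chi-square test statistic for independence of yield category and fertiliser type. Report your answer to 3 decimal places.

Row totals: 150, 98, 58. Column totals: 139, 167. Grand total N = 306.
Expected counts (row total × column total / N):
  Low, Fertiliser A: 150×139/306 = 68.1373
  Low, Fertiliser B: 150×167/306 = 81.8627
  Medium, Fertiliser A: 98×139/306 = 44.5163
  Medium, Fertiliser B: 98×167/306 = 53.4837
  High, Fertiliser A: 58×139/306 = 26.3464
  High, Fertiliser B: 58×167/306 = 31.6536
Contributions (O − E)²/E:
  (74 − 68.1373)²/68.1373 = 0.5044
  (76 − 81.8627)²/81.8627 = 0.4199
  (35 − 44.5163)²/44.5163 = 2.0343
  (63 − 53.4837)²/53.4837 = 1.6932
  (30 − 26.3464)²/26.3464 = 0.5067
  (28 − 31.6536)²/31.6536 = 0.4217
χ² = 0.5044 + 0.4199 + 2.0343 + 1.6932 + 0.5067 + 0.4217 = 5.580

5.580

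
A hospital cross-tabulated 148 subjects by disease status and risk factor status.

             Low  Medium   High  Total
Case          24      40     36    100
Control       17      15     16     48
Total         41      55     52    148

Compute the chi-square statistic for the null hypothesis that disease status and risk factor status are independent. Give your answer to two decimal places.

Grand total N = 148.
Expected counts (row total × column total / N):
  Case, Low: 100×41/148 = 27.703
  Case, Medium: 100×55/148 = 37.162
  Case, High: 100×52/148 = 35.135
  Control, Low: 48×41/148 = 13.297
  Control, Medium: 48×55/148 = 17.838
  Control, High: 48×52/148 = 16.865
Contributions (O − E)²/E:
  (24 − 27.703)²/27.703 = 0.4950
  (40 − 37.162)²/37.162 = 0.2167
  (36 − 35.135)²/35.135 = 0.0213
  (17 − 13.297)²/13.297 = 1.0312
  (15 − 17.838)²/17.838 = 0.4515
  (16 − 16.865)²/16.865 = 0.0444
χ² = 0.4950 + 0.2167 + 0.0213 + 1.0312 + 0.4515 + 0.0444 = 2.26

2.26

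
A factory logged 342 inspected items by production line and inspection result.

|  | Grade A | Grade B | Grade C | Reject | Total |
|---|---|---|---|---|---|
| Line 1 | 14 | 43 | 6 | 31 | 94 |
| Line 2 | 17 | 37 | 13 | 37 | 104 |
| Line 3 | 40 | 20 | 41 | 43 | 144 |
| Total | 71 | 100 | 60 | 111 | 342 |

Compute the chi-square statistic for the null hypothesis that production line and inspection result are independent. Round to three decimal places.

46.345

Grand total N = 342.
Expected counts (row total × column total / N):
  Line 1, Grade A: 94×71/342 = 19.51462
  Line 1, Grade B: 94×100/342 = 27.48538
  Line 1, Grade C: 94×60/342 = 16.49123
  Line 1, Reject: 94×111/342 = 30.50877
  Line 2, Grade A: 104×71/342 = 21.59064
  Line 2, Grade B: 104×100/342 = 30.40936
  Line 2, Grade C: 104×60/342 = 18.24561
  Line 2, Reject: 104×111/342 = 33.75439
  Line 3, Grade A: 144×71/342 = 29.89474
  Line 3, Grade B: 144×100/342 = 42.10526
  Line 3, Grade C: 144×60/342 = 25.26316
  Line 3, Reject: 144×111/342 = 46.73684
Contributions (O − E)²/E:
  (14 − 19.51462)²/19.51462 = 1.5584
  (43 − 27.48538)²/27.48538 = 8.7575
  (6 − 16.49123)²/16.49123 = 6.6742
  (31 − 30.50877)²/30.50877 = 0.0079
  (17 − 21.59064)²/21.59064 = 0.9761
  (37 − 30.40936)²/30.40936 = 1.4284
  (13 − 18.24561)²/18.24561 = 1.5081
  (37 − 33.75439)²/33.75439 = 0.3121
  (40 − 29.89474)²/29.89474 = 3.4159
  (20 − 42.10526)²/42.10526 = 11.6053
  (41 − 25.26316)²/25.26316 = 9.8027
  (43 − 46.73684)²/46.73684 = 0.2988
χ² = 1.5584 + 8.7575 + 6.6742 + 0.0079 + 0.9761 + 1.4284 + 1.5081 + 0.3121 + 3.4159 + 11.6053 + 9.8027 + 0.2988 = 46.345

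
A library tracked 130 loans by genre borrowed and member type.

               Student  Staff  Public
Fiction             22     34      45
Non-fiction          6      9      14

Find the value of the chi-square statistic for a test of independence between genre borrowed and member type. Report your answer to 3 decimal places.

Row totals: 101, 29. Column totals: 28, 43, 59. Grand total N = 130.
Expected counts (row total × column total / N):
  Fiction, Student: 101×28/130 = 21.7538
  Fiction, Staff: 101×43/130 = 33.4077
  Fiction, Public: 101×59/130 = 45.8385
  Non-fiction, Student: 29×28/130 = 6.2462
  Non-fiction, Staff: 29×43/130 = 9.5923
  Non-fiction, Public: 29×59/130 = 13.1615
Contributions (O − E)²/E:
  (22 − 21.7538)²/21.7538 = 0.0028
  (34 − 33.4077)²/33.4077 = 0.0105
  (45 − 45.8385)²/45.8385 = 0.0153
  (6 − 6.2462)²/6.2462 = 0.0097
  (9 − 9.5923)²/9.5923 = 0.0366
  (14 − 13.1615)²/13.1615 = 0.0534
χ² = 0.0028 + 0.0105 + 0.0153 + 0.0097 + 0.0366 + 0.0534 = 0.128

0.128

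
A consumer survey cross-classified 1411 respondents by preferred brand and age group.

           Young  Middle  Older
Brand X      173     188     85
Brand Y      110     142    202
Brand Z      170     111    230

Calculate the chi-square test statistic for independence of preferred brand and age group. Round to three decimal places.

Row totals: 446, 454, 511. Column totals: 453, 441, 517. Grand total N = 1411.
Expected counts (row total × column total / N):
  Brand X, Young: 446×453/1411 = 143.1878
  Brand X, Middle: 446×441/1411 = 139.3948
  Brand X, Older: 446×517/1411 = 163.4174
  Brand Y, Young: 454×453/1411 = 145.7562
  Brand Y, Middle: 454×441/1411 = 141.8951
  Brand Y, Older: 454×517/1411 = 166.3487
  Brand Z, Young: 511×453/1411 = 164.0560
  Brand Z, Middle: 511×441/1411 = 159.7101
  Brand Z, Older: 511×517/1411 = 187.2339
Contributions (O − E)²/E:
  (173 − 143.1878)²/143.1878 = 6.2070
  (188 − 139.3948)²/139.3948 = 16.9480
  (85 − 163.4174)²/163.4174 = 37.6293
  (110 − 145.7562)²/145.7562 = 8.7715
  (142 − 141.8951)²/141.8951 = 0.0001
  (202 − 166.3487)²/166.3487 = 7.6407
  (170 − 164.0560)²/164.0560 = 0.2154
  (111 − 159.7101)²/159.7101 = 14.8561
  (230 − 187.2339)²/187.2339 = 9.7682
χ² = 6.2070 + 16.9480 + 37.6293 + 8.7715 + 0.0001 + 7.6407 + 0.2154 + 14.8561 + 9.7682 = 102.036

102.036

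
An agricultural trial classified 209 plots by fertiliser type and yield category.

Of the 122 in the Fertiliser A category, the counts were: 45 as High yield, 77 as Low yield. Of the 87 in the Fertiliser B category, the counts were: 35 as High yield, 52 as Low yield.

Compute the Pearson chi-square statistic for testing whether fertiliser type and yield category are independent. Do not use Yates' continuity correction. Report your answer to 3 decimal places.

Row totals: 122, 87. Column totals: 80, 129. Grand total N = 209.
Expected counts (row total × column total / N):
  Fertiliser A, High yield: 122×80/209 = 46.6986
  Fertiliser A, Low yield: 122×129/209 = 75.3014
  Fertiliser B, High yield: 87×80/209 = 33.3014
  Fertiliser B, Low yield: 87×129/209 = 53.6986
Contributions (O − E)²/E:
  (45 − 46.6986)²/46.6986 = 0.0618
  (77 − 75.3014)²/75.3014 = 0.0383
  (35 − 33.3014)²/33.3014 = 0.0866
  (52 − 53.6986)²/53.6986 = 0.0537
χ² = 0.0618 + 0.0383 + 0.0866 + 0.0537 = 0.240

0.240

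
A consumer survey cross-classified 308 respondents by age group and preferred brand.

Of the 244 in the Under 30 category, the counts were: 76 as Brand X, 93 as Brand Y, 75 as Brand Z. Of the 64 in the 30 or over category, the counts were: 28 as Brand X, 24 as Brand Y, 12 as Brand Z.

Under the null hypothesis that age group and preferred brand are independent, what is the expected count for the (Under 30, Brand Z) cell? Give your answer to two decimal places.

Row total (Under 30) = 244; column total (Brand Z) = 87; grand total N = 308.
Expected count = (row total × column total) / N = 244 × 87 / 308 = 68.92.

68.92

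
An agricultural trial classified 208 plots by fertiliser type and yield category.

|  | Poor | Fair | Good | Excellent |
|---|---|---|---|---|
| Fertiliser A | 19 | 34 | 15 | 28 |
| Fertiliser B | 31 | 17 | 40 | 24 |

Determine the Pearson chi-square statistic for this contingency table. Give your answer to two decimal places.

19.10

Row totals: 96, 112. Column totals: 50, 51, 55, 52. Grand total N = 208.
Expected counts (row total × column total / N):
  Fertiliser A, Poor: 96×50/208 = 23.077
  Fertiliser A, Fair: 96×51/208 = 23.538
  Fertiliser A, Good: 96×55/208 = 25.385
  Fertiliser A, Excellent: 96×52/208 = 24.000
  Fertiliser B, Poor: 112×50/208 = 26.923
  Fertiliser B, Fair: 112×51/208 = 27.462
  Fertiliser B, Good: 112×55/208 = 29.615
  Fertiliser B, Excellent: 112×52/208 = 28.000
Contributions (O − E)²/E:
  (19 − 23.077)²/23.077 = 0.7203
  (34 − 23.538)²/23.538 = 4.6501
  (15 − 25.385)²/25.385 = 4.2485
  (28 − 24.000)²/24.000 = 0.6667
  (31 − 26.923)²/26.923 = 0.6174
  (17 − 27.462)²/27.462 = 3.9856
  (40 − 29.615)²/29.615 = 3.6417
  (24 − 28.000)²/28.000 = 0.5714
χ² = 0.7203 + 4.6501 + 4.2485 + 0.6667 + 0.6174 + 3.9856 + 3.6417 + 0.5714 = 19.10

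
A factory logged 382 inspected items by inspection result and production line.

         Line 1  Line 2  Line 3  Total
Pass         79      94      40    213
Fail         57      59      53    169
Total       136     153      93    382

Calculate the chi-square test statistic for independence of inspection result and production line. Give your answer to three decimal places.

Grand total N = 382.
Expected counts (row total × column total / N):
  Pass, Line 1: 213×136/382 = 75.8325
  Pass, Line 2: 213×153/382 = 85.3115
  Pass, Line 3: 213×93/382 = 51.8560
  Fail, Line 1: 169×136/382 = 60.1675
  Fail, Line 2: 169×153/382 = 67.6885
  Fail, Line 3: 169×93/382 = 41.1440
Contributions (O − E)²/E:
  (79 − 75.8325)²/75.8325 = 0.1323
  (94 − 85.3115)²/85.3115 = 0.8849
  (40 − 51.8560)²/51.8560 = 2.7107
  (57 − 60.1675)²/60.1675 = 0.1668
  (59 − 67.6885)²/67.6885 = 1.1153
  (53 − 41.1440)²/41.1440 = 3.4164
χ² = 0.1323 + 0.8849 + 2.7107 + 0.1668 + 1.1153 + 3.4164 = 8.426

8.426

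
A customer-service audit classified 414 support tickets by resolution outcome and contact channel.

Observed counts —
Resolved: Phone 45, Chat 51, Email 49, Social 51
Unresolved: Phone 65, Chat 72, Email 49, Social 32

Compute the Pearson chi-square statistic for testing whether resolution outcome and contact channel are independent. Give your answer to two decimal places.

Row totals: 196, 218. Column totals: 110, 123, 98, 83. Grand total N = 414.
Expected counts (row total × column total / N):
  Resolved, Phone: 196×110/414 = 52.077
  Resolved, Chat: 196×123/414 = 58.232
  Resolved, Email: 196×98/414 = 46.396
  Resolved, Social: 196×83/414 = 39.295
  Unresolved, Phone: 218×110/414 = 57.923
  Unresolved, Chat: 218×123/414 = 64.768
  Unresolved, Email: 218×98/414 = 51.604
  Unresolved, Social: 218×83/414 = 43.705
Contributions (O − E)²/E:
  (45 − 52.077)²/52.077 = 0.9617
  (51 − 58.232)²/58.232 = 0.8982
  (49 − 46.396)²/46.396 = 0.1462
  (51 − 39.295)²/39.295 = 3.4866
  (65 − 57.923)²/57.923 = 0.8647
  (72 − 64.768)²/64.768 = 0.8075
  (49 − 51.604)²/51.604 = 0.1314
  (32 − 43.705)²/43.705 = 3.1348
χ² = 0.9617 + 0.8982 + 0.1462 + 3.4866 + 0.8647 + 0.8075 + 0.1314 + 3.1348 = 10.43

10.43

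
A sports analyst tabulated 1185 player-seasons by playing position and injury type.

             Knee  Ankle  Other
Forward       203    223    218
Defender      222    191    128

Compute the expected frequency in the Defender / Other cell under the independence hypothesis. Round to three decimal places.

Row total (Defender) = 541; column total (Other) = 346; grand total N = 1185.
Expected count = (row total × column total) / N = 541 × 346 / 1185 = 157.963.

157.963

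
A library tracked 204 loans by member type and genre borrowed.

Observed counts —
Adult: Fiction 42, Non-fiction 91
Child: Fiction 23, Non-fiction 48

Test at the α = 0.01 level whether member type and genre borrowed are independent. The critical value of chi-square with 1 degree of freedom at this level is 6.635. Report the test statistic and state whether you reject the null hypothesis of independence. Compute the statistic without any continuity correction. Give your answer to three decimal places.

0.014; fail to reject H₀

Row totals: 133, 71. Column totals: 65, 139. Grand total N = 204.
Expected counts (row total × column total / N):
  Adult, Fiction: 133×65/204 = 42.3775
  Adult, Non-fiction: 133×139/204 = 90.6225
  Child, Fiction: 71×65/204 = 22.6225
  Child, Non-fiction: 71×139/204 = 48.3775
Contributions (O − E)²/E:
  (42 − 42.3775)²/42.3775 = 0.0034
  (91 − 90.6225)²/90.6225 = 0.0016
  (23 − 22.6225)²/22.6225 = 0.0063
  (48 − 48.3775)²/48.3775 = 0.0029
χ² = 0.0034 + 0.0016 + 0.0063 + 0.0029 = 0.014
df = (2−1)(2−1) = 1. Since 0.014 < 6.635, fail to reject the null hypothesis of independence at α = 0.01.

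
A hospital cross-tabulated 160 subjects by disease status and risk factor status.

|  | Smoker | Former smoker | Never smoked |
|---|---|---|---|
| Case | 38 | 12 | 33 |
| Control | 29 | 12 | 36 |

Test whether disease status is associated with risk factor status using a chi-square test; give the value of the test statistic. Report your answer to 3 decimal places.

1.116

Row totals: 83, 77. Column totals: 67, 24, 69. Grand total N = 160.
Expected counts (row total × column total / N):
  Case, Smoker: 83×67/160 = 34.7563
  Case, Former smoker: 83×24/160 = 12.4500
  Case, Never smoked: 83×69/160 = 35.7938
  Control, Smoker: 77×67/160 = 32.2437
  Control, Former smoker: 77×24/160 = 11.5500
  Control, Never smoked: 77×69/160 = 33.2062
Contributions (O − E)²/E:
  (38 − 34.7563)²/34.7563 = 0.3027
  (12 − 12.4500)²/12.4500 = 0.0163
  (33 − 35.7938)²/35.7938 = 0.2181
  (29 − 32.2437)²/32.2437 = 0.3263
  (12 − 11.5500)²/11.5500 = 0.0175
  (36 − 33.2062)²/33.2062 = 0.2351
χ² = 0.3027 + 0.0163 + 0.2181 + 0.3263 + 0.0175 + 0.2351 = 1.116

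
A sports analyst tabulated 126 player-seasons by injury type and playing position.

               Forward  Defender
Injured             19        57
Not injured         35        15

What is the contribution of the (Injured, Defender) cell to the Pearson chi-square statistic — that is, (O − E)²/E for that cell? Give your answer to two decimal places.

Row total (Injured) = 76; column total (Defender) = 72; N = 126.
Expected count E = 76 × 72 / 126 = 43.4286.
Contribution = (O − E)²/E = (57 − 43.4286)² / 43.4286 = 4.24.

4.24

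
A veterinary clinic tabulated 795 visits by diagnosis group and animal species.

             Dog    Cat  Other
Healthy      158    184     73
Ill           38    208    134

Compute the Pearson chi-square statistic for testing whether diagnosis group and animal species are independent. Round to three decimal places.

91.551

Row totals: 415, 380. Column totals: 196, 392, 207. Grand total N = 795.
Expected counts (row total × column total / N):
  Healthy, Dog: 415×196/795 = 102.3145
  Healthy, Cat: 415×392/795 = 204.6289
  Healthy, Other: 415×207/795 = 108.0566
  Ill, Dog: 380×196/795 = 93.6855
  Ill, Cat: 380×392/795 = 187.3711
  Ill, Other: 380×207/795 = 98.9434
Contributions (O − E)²/E:
  (158 − 102.3145)²/102.3145 = 30.3073
  (184 − 204.6289)²/204.6289 = 2.0796
  (73 − 108.0566)²/108.0566 = 11.3733
  (38 − 93.6855)²/93.6855 = 33.0988
  (208 − 187.3711)²/187.3711 = 2.2712
  (134 − 98.9434)²/98.9434 = 12.4209
χ² = 30.3073 + 2.0796 + 11.3733 + 33.0988 + 2.2712 + 12.4209 = 91.551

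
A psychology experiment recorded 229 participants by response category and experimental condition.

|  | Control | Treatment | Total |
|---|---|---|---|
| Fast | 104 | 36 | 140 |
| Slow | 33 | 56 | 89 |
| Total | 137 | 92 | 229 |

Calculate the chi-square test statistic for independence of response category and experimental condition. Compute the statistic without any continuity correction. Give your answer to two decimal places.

31.34

Grand total N = 229.
Expected counts (row total × column total / N):
  Fast, Control: 140×137/229 = 83.755
  Fast, Treatment: 140×92/229 = 56.245
  Slow, Control: 89×137/229 = 53.245
  Slow, Treatment: 89×92/229 = 35.755
Contributions (O − E)²/E:
  (104 − 83.755)²/83.755 = 4.8936
  (36 − 56.245)²/56.245 = 7.2870
  (33 − 53.245)²/53.245 = 7.6976
  (56 − 35.755)²/35.755 = 11.4630
χ² = 4.8936 + 7.2870 + 7.6976 + 11.4630 = 31.34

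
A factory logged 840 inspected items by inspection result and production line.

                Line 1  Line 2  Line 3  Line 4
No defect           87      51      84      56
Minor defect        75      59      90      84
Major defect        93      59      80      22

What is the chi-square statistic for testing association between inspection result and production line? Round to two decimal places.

34.21

Row totals: 278, 308, 254. Column totals: 255, 169, 254, 162. Grand total N = 840.
Expected counts (row total × column total / N):
  No defect, Line 1: 278×255/840 = 84.393
  No defect, Line 2: 278×169/840 = 55.931
  No defect, Line 3: 278×254/840 = 84.062
  No defect, Line 4: 278×162/840 = 53.614
  Minor defect, Line 1: 308×255/840 = 93.500
  Minor defect, Line 2: 308×169/840 = 61.967
  Minor defect, Line 3: 308×254/840 = 93.133
  Minor defect, Line 4: 308×162/840 = 59.400
  Major defect, Line 1: 254×255/840 = 77.107
  Major defect, Line 2: 254×169/840 = 51.102
  Major defect, Line 3: 254×254/840 = 76.805
  Major defect, Line 4: 254×162/840 = 48.986
Contributions (O − E)²/E:
  (87 − 84.393)²/84.393 = 0.0805
  (51 − 55.931)²/55.931 = 0.4347
  (84 − 84.062)²/84.062 = 0.0000
  (56 − 53.614)²/53.614 = 0.1062
  (75 − 93.500)²/93.500 = 3.6604
  (59 − 61.967)²/61.967 = 0.1421
  (90 − 93.133)²/93.133 = 0.1054
  (84 − 59.400)²/59.400 = 10.1879
  (93 − 77.107)²/77.107 = 3.2758
  (59 − 51.102)²/51.102 = 1.2207
  (80 − 76.805)²/76.805 = 0.1329
  (22 − 48.986)²/48.986 = 14.8664
χ² = 0.0805 + 0.4347 + 0.0000 + 0.1062 + 3.6604 + 0.1421 + 0.1054 + 10.1879 + 3.2758 + 1.2207 + 0.1329 + 14.8664 = 34.21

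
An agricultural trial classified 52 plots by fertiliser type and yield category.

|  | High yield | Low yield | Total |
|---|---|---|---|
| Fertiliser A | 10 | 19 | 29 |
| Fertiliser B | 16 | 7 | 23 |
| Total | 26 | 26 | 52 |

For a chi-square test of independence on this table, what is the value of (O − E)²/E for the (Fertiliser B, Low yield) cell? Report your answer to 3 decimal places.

1.761

Row total (Fertiliser B) = 23; column total (Low yield) = 26; N = 52.
Expected count E = 23 × 26 / 52 = 11.5000.
Contribution = (O − E)²/E = (7 − 11.5000)² / 11.5000 = 1.761.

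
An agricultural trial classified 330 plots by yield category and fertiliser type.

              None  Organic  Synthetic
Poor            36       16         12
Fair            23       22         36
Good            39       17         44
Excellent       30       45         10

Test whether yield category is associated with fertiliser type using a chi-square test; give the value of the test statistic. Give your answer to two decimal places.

52.11

Row totals: 64, 81, 100, 85. Column totals: 128, 100, 102. Grand total N = 330.
Expected counts (row total × column total / N):
  Poor, None: 64×128/330 = 24.8242
  Poor, Organic: 64×100/330 = 19.3939
  Poor, Synthetic: 64×102/330 = 19.7818
  Fair, None: 81×128/330 = 31.4182
  Fair, Organic: 81×100/330 = 24.5455
  Fair, Synthetic: 81×102/330 = 25.0364
  Good, None: 100×128/330 = 38.7879
  Good, Organic: 100×100/330 = 30.3030
  Good, Synthetic: 100×102/330 = 30.9091
  Excellent, None: 85×128/330 = 32.9697
  Excellent, Organic: 85×100/330 = 25.7576
  Excellent, Synthetic: 85×102/330 = 26.2727
Contributions (O − E)²/E:
  (36 − 24.8242)²/24.8242 = 5.0313
  (16 − 19.3939)²/19.3939 = 0.5939
  (12 − 19.7818)²/19.7818 = 3.0612
  (23 − 31.4182)²/31.4182 = 2.2556
  (22 − 24.5455)²/24.5455 = 0.2640
  (36 − 25.0364)²/25.0364 = 4.8010
  (39 − 38.7879)²/38.7879 = 0.0012
  (17 − 30.3030)²/30.3030 = 5.8400
  (44 − 30.9091)²/30.9091 = 5.5444
  (30 − 32.9697)²/32.9697 = 0.2675
  (45 − 25.7576)²/25.7576 = 14.3752
  (10 − 26.2727)²/26.2727 = 10.0789
χ² = 5.0313 + 0.5939 + 3.0612 + 2.2556 + 0.2640 + 4.8010 + 0.0012 + 5.8400 + 5.5444 + 0.2675 + 14.3752 + 10.0789 = 52.11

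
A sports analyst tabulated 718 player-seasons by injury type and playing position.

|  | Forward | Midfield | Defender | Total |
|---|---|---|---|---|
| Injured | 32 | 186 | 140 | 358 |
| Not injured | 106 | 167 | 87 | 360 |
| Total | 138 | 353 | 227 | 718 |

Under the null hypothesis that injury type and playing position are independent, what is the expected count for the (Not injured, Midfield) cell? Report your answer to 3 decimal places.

176.992

Row total (Not injured) = 360; column total (Midfield) = 353; grand total N = 718.
Expected count = (row total × column total) / N = 360 × 353 / 718 = 176.992.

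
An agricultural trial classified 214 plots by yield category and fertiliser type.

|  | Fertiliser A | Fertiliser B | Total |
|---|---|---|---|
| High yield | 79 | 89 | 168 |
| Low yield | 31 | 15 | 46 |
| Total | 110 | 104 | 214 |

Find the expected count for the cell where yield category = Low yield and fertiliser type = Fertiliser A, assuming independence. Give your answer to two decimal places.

Row total (Low yield) = 46; column total (Fertiliser A) = 110; grand total N = 214.
Expected count = (row total × column total) / N = 46 × 110 / 214 = 23.64.

23.64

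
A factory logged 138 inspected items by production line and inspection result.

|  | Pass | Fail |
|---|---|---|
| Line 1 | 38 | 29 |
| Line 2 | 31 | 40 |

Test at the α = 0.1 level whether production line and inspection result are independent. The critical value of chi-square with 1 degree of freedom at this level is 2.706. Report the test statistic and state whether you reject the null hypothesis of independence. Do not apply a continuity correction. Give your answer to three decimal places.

Row totals: 67, 71. Column totals: 69, 69. Grand total N = 138.
Expected counts (row total × column total / N):
  Line 1, Pass: 67×69/138 = 33.5000
  Line 1, Fail: 67×69/138 = 33.5000
  Line 2, Pass: 71×69/138 = 35.5000
  Line 2, Fail: 71×69/138 = 35.5000
Contributions (O − E)²/E:
  (38 − 33.5000)²/33.5000 = 0.6045
  (29 − 33.5000)²/33.5000 = 0.6045
  (31 − 35.5000)²/35.5000 = 0.5704
  (40 − 35.5000)²/35.5000 = 0.5704
χ² = 0.6045 + 0.6045 + 0.5704 + 0.5704 = 2.350
df = (2−1)(2−1) = 1. Since 2.350 < 2.706, fail to reject the null hypothesis of independence at α = 0.1.

2.350; fail to reject H₀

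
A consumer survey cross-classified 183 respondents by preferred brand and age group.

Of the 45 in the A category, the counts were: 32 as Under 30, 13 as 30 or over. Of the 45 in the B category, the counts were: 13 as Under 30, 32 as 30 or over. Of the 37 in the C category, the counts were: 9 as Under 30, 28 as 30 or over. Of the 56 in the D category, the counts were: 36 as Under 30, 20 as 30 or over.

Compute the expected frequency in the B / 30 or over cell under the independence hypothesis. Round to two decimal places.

Row total (B) = 45; column total (30 or over) = 93; grand total N = 183.
Expected count = (row total × column total) / N = 45 × 93 / 183 = 22.87.

22.87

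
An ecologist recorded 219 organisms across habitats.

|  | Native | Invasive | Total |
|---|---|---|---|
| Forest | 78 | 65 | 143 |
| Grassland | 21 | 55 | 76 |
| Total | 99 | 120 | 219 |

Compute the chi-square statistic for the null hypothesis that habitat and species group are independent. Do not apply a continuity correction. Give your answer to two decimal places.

14.51

Grand total N = 219.
Expected counts (row total × column total / N):
  Forest, Native: 143×99/219 = 64.644
  Forest, Invasive: 143×120/219 = 78.356
  Grassland, Native: 76×99/219 = 34.356
  Grassland, Invasive: 76×120/219 = 41.644
Contributions (O − E)²/E:
  (78 − 64.644)²/64.644 = 2.7595
  (65 − 78.356)²/78.356 = 2.2766
  (21 − 34.356)²/34.356 = 5.1922
  (55 − 41.644)²/41.644 = 4.2835
χ² = 2.7595 + 2.2766 + 5.1922 + 4.2835 = 14.51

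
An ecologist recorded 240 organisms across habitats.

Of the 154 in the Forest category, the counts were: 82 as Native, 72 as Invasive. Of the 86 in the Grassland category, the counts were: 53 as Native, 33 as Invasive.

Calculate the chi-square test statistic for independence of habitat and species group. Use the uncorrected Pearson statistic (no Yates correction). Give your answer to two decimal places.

1.58

Row totals: 154, 86. Column totals: 135, 105. Grand total N = 240.
Expected counts (row total × column total / N):
  Forest, Native: 154×135/240 = 86.625
  Forest, Invasive: 154×105/240 = 67.375
  Grassland, Native: 86×135/240 = 48.375
  Grassland, Invasive: 86×105/240 = 37.625
Contributions (O − E)²/E:
  (82 − 86.625)²/86.625 = 0.2469
  (72 − 67.375)²/67.375 = 0.3175
  (53 − 48.375)²/48.375 = 0.4422
  (33 − 37.625)²/37.625 = 0.5685
χ² = 0.2469 + 0.3175 + 0.4422 + 0.5685 = 1.58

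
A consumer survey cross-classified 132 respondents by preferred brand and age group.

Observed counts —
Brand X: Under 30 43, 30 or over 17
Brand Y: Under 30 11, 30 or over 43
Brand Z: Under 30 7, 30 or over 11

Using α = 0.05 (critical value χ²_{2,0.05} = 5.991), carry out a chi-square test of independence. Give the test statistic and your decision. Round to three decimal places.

30.536; reject H₀

Row totals: 60, 54, 18. Column totals: 61, 71. Grand total N = 132.
Expected counts (row total × column total / N):
  Brand X, Under 30: 60×61/132 = 27.72727
  Brand X, 30 or over: 60×71/132 = 32.27273
  Brand Y, Under 30: 54×61/132 = 24.95455
  Brand Y, 30 or over: 54×71/132 = 29.04545
  Brand Z, Under 30: 18×61/132 = 8.31818
  Brand Z, 30 or over: 18×71/132 = 9.68182
Contributions (O − E)²/E:
  (43 − 27.72727)²/27.72727 = 8.4125
  (17 − 32.27273)²/32.27273 = 7.2277
  (11 − 24.95455)²/24.95455 = 7.8034
  (43 − 29.04545)²/29.04545 = 6.7043
  (7 − 8.31818)²/8.31818 = 0.2089
  (11 − 9.68182)²/9.68182 = 0.1795
χ² = 8.4125 + 7.2277 + 7.8034 + 6.7043 + 0.2089 + 0.1795 = 30.536
df = (3−1)(2−1) = 2. Since 30.536 > 5.991, reject the null hypothesis of independence at α = 0.05.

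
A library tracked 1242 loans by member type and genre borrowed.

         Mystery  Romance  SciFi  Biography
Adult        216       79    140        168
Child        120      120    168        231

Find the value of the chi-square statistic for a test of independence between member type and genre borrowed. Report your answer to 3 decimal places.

47.365

Row totals: 603, 639. Column totals: 336, 199, 308, 399. Grand total N = 1242.
Expected counts (row total × column total / N):
  Adult, Mystery: 603×336/1242 = 163.1304
  Adult, Romance: 603×199/1242 = 96.6159
  Adult, SciFi: 603×308/1242 = 149.5362
  Adult, Biography: 603×399/1242 = 193.7174
  Child, Mystery: 639×336/1242 = 172.8696
  Child, Romance: 639×199/1242 = 102.3841
  Child, SciFi: 639×308/1242 = 158.4638
  Child, Biography: 639×399/1242 = 205.2826
Contributions (O − E)²/E:
  (216 − 163.1304)²/163.1304 = 17.1347
  (79 − 96.6159)²/96.6159 = 3.2119
  (140 − 149.5362)²/149.5362 = 0.6081
  (168 − 193.7174)²/193.7174 = 3.4142
  (120 − 172.8696)²/172.8696 = 16.1694
  (120 − 102.3841)²/102.3841 = 3.0309
  (168 − 158.4638)²/158.4638 = 0.5739
  (231 − 205.2826)²/205.2826 = 3.2218
χ² = 17.1347 + 3.2119 + 0.6081 + 3.4142 + 16.1694 + 3.0309 + 0.5739 + 3.2218 = 47.365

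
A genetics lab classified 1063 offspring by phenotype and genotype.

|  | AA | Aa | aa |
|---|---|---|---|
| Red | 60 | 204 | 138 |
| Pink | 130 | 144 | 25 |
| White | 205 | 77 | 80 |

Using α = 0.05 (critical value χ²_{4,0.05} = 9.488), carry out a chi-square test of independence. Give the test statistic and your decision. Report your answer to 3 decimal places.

192.694; reject H₀

Row totals: 402, 299, 362. Column totals: 395, 425, 243. Grand total N = 1063.
Expected counts (row total × column total / N):
  Red, AA: 402×395/1063 = 149.3791
  Red, Aa: 402×425/1063 = 160.7244
  Red, aa: 402×243/1063 = 91.8965
  Pink, AA: 299×395/1063 = 111.1054
  Pink, Aa: 299×425/1063 = 119.5437
  Pink, aa: 299×243/1063 = 68.3509
  White, AA: 362×395/1063 = 134.5155
  White, Aa: 362×425/1063 = 144.7319
  White, aa: 362×243/1063 = 82.7526
Contributions (O − E)²/E:
  (60 − 149.3791)²/149.3791 = 53.4789
  (204 − 160.7244)²/160.7244 = 11.6521
  (138 − 91.8965)²/91.8965 = 23.1296
  (130 − 111.1054)²/111.1054 = 3.2132
  (144 − 119.5437)²/119.5437 = 5.0033
  (25 − 68.3509)²/68.3509 = 27.4949
  (205 − 134.5155)²/134.5155 = 36.9330
  (77 − 144.7319)²/144.7319 = 31.6973
  (80 − 82.7526)²/82.7526 = 0.0916
χ² = 53.4789 + 11.6521 + 23.1296 + 3.2132 + 5.0033 + 27.4949 + 36.9330 + 31.6973 + 0.0916 = 192.694
df = (3−1)(3−1) = 4. Since 192.694 > 9.488, reject the null hypothesis of independence at α = 0.05.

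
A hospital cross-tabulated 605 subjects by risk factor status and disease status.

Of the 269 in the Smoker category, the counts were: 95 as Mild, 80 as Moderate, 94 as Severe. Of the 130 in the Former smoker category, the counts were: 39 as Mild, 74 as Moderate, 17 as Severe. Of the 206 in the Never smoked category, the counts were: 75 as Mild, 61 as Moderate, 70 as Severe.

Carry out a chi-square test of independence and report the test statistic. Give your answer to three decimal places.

Row totals: 269, 130, 206. Column totals: 209, 215, 181. Grand total N = 605.
Expected counts (row total × column total / N):
  Smoker, Mild: 269×209/605 = 92.9273
  Smoker, Moderate: 269×215/605 = 95.5950
  Smoker, Severe: 269×181/605 = 80.4777
  Former smoker, Mild: 130×209/605 = 44.9091
  Former smoker, Moderate: 130×215/605 = 46.1983
  Former smoker, Severe: 130×181/605 = 38.8926
  Never smoked, Mild: 206×209/605 = 71.1636
  Never smoked, Moderate: 206×215/605 = 73.2066
  Never smoked, Severe: 206×181/605 = 61.6298
Contributions (O − E)²/E:
  (95 − 92.9273)²/92.9273 = 0.0462
  (80 − 95.5950)²/95.5950 = 2.5441
  (94 − 80.4777)²/80.4777 = 2.2721
  (39 − 44.9091)²/44.9091 = 0.7775
  (74 − 46.1983)²/46.1983 = 16.7308
  (17 − 38.8926)²/38.8926 = 12.3233
  (75 − 71.1636)²/71.1636 = 0.2068
  (61 − 73.2066)²/73.2066 = 2.0354
  (70 − 61.6298)²/61.6298 = 1.1368
χ² = 0.0462 + 2.5441 + 2.2721 + 0.7775 + 16.7308 + 12.3233 + 0.2068 + 2.0354 + 1.1368 = 38.073

38.073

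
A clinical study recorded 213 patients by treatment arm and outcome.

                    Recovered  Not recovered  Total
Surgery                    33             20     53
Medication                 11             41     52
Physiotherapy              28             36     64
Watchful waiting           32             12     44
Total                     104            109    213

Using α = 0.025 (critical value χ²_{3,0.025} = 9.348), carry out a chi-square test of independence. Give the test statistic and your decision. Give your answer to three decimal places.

Grand total N = 213.
Expected counts (row total × column total / N):
  Surgery, Recovered: 53×104/213 = 25.8779
  Surgery, Not recovered: 53×109/213 = 27.1221
  Medication, Recovered: 52×104/213 = 25.3897
  Medication, Not recovered: 52×109/213 = 26.6103
  Physiotherapy, Recovered: 64×104/213 = 31.2488
  Physiotherapy, Not recovered: 64×109/213 = 32.7512
  Watchful waiting, Recovered: 44×104/213 = 21.4836
  Watchful waiting, Not recovered: 44×109/213 = 22.5164
Contributions (O − E)²/E:
  (33 − 25.8779)²/25.8779 = 1.9601
  (20 − 27.1221)²/27.1221 = 1.8702
  (11 − 25.3897)²/25.3897 = 8.1554
  (41 − 26.6103)²/26.6103 = 7.7813
  (28 − 31.2488)²/31.2488 = 0.3378
  (36 − 32.7512)²/32.7512 = 0.3223
  (32 − 21.4836)²/21.4836 = 5.1479
  (12 − 22.5164)²/22.5164 = 4.9117
χ² = 1.9601 + 1.8702 + 8.1554 + 7.7813 + 0.3378 + 0.3223 + 5.1479 + 4.9117 = 30.487
df = (4−1)(2−1) = 3. Since 30.487 > 9.348, reject the null hypothesis of independence at α = 0.025.

30.487; reject H₀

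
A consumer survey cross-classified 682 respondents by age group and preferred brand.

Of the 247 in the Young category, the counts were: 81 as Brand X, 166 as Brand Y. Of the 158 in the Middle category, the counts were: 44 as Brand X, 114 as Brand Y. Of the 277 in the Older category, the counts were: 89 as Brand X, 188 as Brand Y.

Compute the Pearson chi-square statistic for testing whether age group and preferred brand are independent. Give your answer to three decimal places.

1.217

Row totals: 247, 158, 277. Column totals: 214, 468. Grand total N = 682.
Expected counts (row total × column total / N):
  Young, Brand X: 247×214/682 = 77.5044
  Young, Brand Y: 247×468/682 = 169.4956
  Middle, Brand X: 158×214/682 = 49.5777
  Middle, Brand Y: 158×468/682 = 108.4223
  Older, Brand X: 277×214/682 = 86.9179
  Older, Brand Y: 277×468/682 = 190.0821
Contributions (O − E)²/E:
  (81 − 77.5044)²/77.5044 = 0.1577
  (166 − 169.4956)²/169.4956 = 0.0721
  (44 − 49.5777)²/49.5777 = 0.6275
  (114 − 108.4223)²/108.4223 = 0.2869
  (89 − 86.9179)²/86.9179 = 0.0499
  (188 − 190.0821)²/190.0821 = 0.0228
χ² = 0.1577 + 0.0721 + 0.6275 + 0.2869 + 0.0499 + 0.0228 = 1.217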